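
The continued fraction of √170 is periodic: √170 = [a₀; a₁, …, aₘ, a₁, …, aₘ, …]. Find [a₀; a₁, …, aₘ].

[13; 26]

a₀ = ⌊√170⌋ = 13.
With m₀=0, d₀=1 and mₖ₊₁ = dₖaₖ − mₖ, dₖ₊₁ = (n − mₖ₊₁²)/dₖ, aₖ₊₁ = ⌊(a₀+mₖ₊₁)/dₖ₊₁⌋:
  k=1: m=13, d=1, a=26
d=1 and a=2a₀=26 at k=1, so the next step gives (m, d) = (13, 1) again — its k=1 value — and the period has length 1.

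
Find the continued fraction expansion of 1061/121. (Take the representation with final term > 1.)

[8; 1, 3, 3, 9]

1061 = 8·121 + 93
121 = 1·93 + 28
93 = 3·28 + 9
28 = 3·9 + 1
9 = 9·1 + 0  (stop)
So 1061/121 = [8; 1, 3, 3, 9].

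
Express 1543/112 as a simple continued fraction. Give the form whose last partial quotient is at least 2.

1543 = 13*112 + 87
112 = 1*87 + 25
87 = 3*25 + 12
25 = 2*12 + 1
12 = 12*1 + 0  (stop)
So 1543/112 = [13; 1, 3, 2, 12].

[13; 1, 3, 2, 12]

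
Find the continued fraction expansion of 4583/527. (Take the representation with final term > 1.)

4583 = 8·527 + 367
527 = 1·367 + 160
367 = 2·160 + 47
160 = 3·47 + 19
47 = 2·19 + 9
19 = 2·9 + 1
9 = 9·1 + 0  (stop)
So 4583/527 = [8; 1, 2, 3, 2, 2, 9].

[8; 1, 2, 3, 2, 2, 9]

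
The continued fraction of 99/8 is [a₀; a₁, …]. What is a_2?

1

99 = 12·8 + 3   →  a_0 = 12
8 = 2·3 + 2   →  a_1 = 2
3 = 1·2 + 1   →  a_2 = 1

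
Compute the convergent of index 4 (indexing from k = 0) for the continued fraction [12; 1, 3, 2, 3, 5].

Using pₖ = aₖpₖ₋₁ + pₖ₋₂, qₖ = aₖqₖ₋₁ + qₖ₋₂ (with p₋₁=1, p₋₂=0, q₋₁=0, q₋₂=1):
  k=0: a=12, p=12, q=1
  k=1: a=1, p=13, q=1
  k=2: a=3, p=51, q=4
  k=3: a=2, p=115, q=9
  k=4: a=3, p=396, q=31

396/31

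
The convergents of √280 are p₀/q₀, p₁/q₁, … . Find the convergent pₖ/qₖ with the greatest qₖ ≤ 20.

√280 = [16; 1, 2, 1, 2, 1, 32, …] (period length 6).
Convergents:
  p_0/q_0 = 16/1
  p_1/q_1 = 17/1
  p_2/q_2 = 50/3
  p_3/q_3 = 67/4
  p_4/q_4 = 184/11
  p_5/q_5 = 251/15
  p_6/q_6 = 8216/491
q_5 = 15 ≤ 20 < 491 = q_6, so the answer is 251/15.

251/15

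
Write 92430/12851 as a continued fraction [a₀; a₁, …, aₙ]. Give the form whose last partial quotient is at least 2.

92430 = 7*12851 + 2473
12851 = 5*2473 + 486
2473 = 5*486 + 43
486 = 11*43 + 13
43 = 3*13 + 4
13 = 3*4 + 1
4 = 4*1 + 0  (stop)
So 92430/12851 = [7; 5, 5, 11, 3, 3, 4].

[7; 5, 5, 11, 3, 3, 4]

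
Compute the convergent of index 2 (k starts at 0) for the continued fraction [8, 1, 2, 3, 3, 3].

26/3

Using pₖ = aₖpₖ₋₁ + pₖ₋₂, qₖ = aₖqₖ₋₁ + qₖ₋₂ (with p₋₁=1, p₋₂=0, q₋₁=0, q₋₂=1):
  k=0: a=8, p=8, q=1
  k=1: a=1, p=9, q=1
  k=2: a=2, p=26, q=3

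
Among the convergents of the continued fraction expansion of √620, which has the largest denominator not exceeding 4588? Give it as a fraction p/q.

√620 = [24; 1, 8, 1, 48, …] (period length 4).
Convergents:
  p_0/q_0 = 24/1
  p_1/q_1 = 25/1
  p_2/q_2 = 224/9
  p_3/q_3 = 249/10
  p_4/q_4 = 12176/489
  p_5/q_5 = 12425/499
  p_6/q_6 = 111576/4481
  p_7/q_7 = 124001/4980
q_6 = 4481 ≤ 4588 < 4980 = q_7, so the answer is 111576/4481.

111576/4481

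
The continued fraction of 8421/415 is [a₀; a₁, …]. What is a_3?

8421 = 20·415 + 121   →  a_0 = 20
415 = 3·121 + 52   →  a_1 = 3
121 = 2·52 + 17   →  a_2 = 2
52 = 3·17 + 1   →  a_3 = 3

3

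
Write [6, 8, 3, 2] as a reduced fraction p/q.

355/58

Fold from the inside: start with 2/1.
  3 + 1/2 = 7/2
  8 + 2/7 = 58/7
  6 + 7/58 = 355/58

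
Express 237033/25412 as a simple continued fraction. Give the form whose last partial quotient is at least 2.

237033 = 9*25412 + 8325
25412 = 3*8325 + 437
8325 = 19*437 + 22
437 = 19*22 + 19
22 = 1*19 + 3
19 = 6*3 + 1
3 = 3*1 + 0  (stop)
So 237033/25412 = [9; 3, 19, 19, 1, 6, 3].

[9; 3, 19, 19, 1, 6, 3]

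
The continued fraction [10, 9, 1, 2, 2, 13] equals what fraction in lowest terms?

9224/913

Using pₖ = aₖpₖ₋₁ + pₖ₋₂ and qₖ = aₖqₖ₋₁ + qₖ₋₂:
  k=0: a=10, p=10, q=1
  k=1: a=9, p=91, q=9
  k=2: a=1, p=101, q=10
  k=3: a=2, p=293, q=29
  k=4: a=2, p=687, q=68
  k=5: a=13, p=9224, q=913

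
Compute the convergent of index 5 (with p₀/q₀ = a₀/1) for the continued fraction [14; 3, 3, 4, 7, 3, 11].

13959/976

Using pₖ = aₖpₖ₋₁ + pₖ₋₂, qₖ = aₖqₖ₋₁ + qₖ₋₂ (with p₋₁=1, p₋₂=0, q₋₁=0, q₋₂=1):
  k=0: a=14, p=14, q=1
  k=1: a=3, p=43, q=3
  k=2: a=3, p=143, q=10
  k=3: a=4, p=615, q=43
  k=4: a=7, p=4448, q=311
  k=5: a=3, p=13959, q=976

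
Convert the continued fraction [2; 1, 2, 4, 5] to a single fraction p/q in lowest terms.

Fold from the inside: start with 5/1.
  4 + 1/5 = 21/5
  2 + 5/21 = 47/21
  1 + 21/47 = 68/47
  2 + 47/68 = 183/68

183/68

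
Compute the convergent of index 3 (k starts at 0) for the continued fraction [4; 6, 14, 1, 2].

Using pₖ = aₖpₖ₋₁ + pₖ₋₂, qₖ = aₖqₖ₋₁ + qₖ₋₂ (with p₋₁=1, p₋₂=0, q₋₁=0, q₋₂=1):
  k=0: a=4, p=4, q=1
  k=1: a=6, p=25, q=6
  k=2: a=14, p=354, q=85
  k=3: a=1, p=379, q=91

379/91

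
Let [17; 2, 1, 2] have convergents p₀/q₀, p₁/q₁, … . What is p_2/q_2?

Using pₖ = aₖpₖ₋₁ + pₖ₋₂, qₖ = aₖqₖ₋₁ + qₖ₋₂ (with p₋₁=1, p₋₂=0, q₋₁=0, q₋₂=1):
  k=0: a=17, p=17, q=1
  k=1: a=2, p=35, q=2
  k=2: a=1, p=52, q=3

52/3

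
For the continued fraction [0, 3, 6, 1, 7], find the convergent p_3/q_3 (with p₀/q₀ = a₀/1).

Using pₖ = aₖpₖ₋₁ + pₖ₋₂, qₖ = aₖqₖ₋₁ + qₖ₋₂ (with p₋₁=1, p₋₂=0, q₋₁=0, q₋₂=1):
  k=0: a=0, p=0, q=1
  k=1: a=3, p=1, q=3
  k=2: a=6, p=6, q=19
  k=3: a=1, p=7, q=22

7/22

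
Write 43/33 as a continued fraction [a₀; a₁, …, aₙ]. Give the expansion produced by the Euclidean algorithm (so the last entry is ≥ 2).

[1; 3, 3, 3]

43 = 1*33 + 10
33 = 3*10 + 3
10 = 3*3 + 1
3 = 3*1 + 0  (stop)
So 43/33 = [1; 3, 3, 3].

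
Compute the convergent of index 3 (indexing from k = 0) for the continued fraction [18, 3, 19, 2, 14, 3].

2181/119

Using pₖ = aₖpₖ₋₁ + pₖ₋₂, qₖ = aₖqₖ₋₁ + qₖ₋₂ (with p₋₁=1, p₋₂=0, q₋₁=0, q₋₂=1):
  k=0: a=18, p=18, q=1
  k=1: a=3, p=55, q=3
  k=2: a=19, p=1063, q=58
  k=3: a=2, p=2181, q=119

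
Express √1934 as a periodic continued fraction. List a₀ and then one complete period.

a₀ = ⌊√1934⌋ = 43.
With m₀=0, d₀=1 and mₖ₊₁ = dₖaₖ − mₖ, dₖ₊₁ = (n − mₖ₊₁²)/dₖ, aₖ₊₁ = ⌊(a₀+mₖ₊₁)/dₖ₊₁⌋:
  k=1: m=43, d=85, a=1
  k=2: m=42, d=2, a=42
  k=3: m=42, d=85, a=1
  k=4: m=43, d=1, a=86
d=1 and a=2a₀=86 at k=4, so the next step gives (m, d) = (43, 85) again — its k=1 value — and the period has length 4.

[43; 1, 42, 1, 86]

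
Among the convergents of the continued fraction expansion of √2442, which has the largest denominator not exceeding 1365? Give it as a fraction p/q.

√2442 = [49; 2, 2, 2, 98, …] (period length 4).
Convergents:
  p_0/q_0 = 49/1
  p_1/q_1 = 99/2
  p_2/q_2 = 247/5
  p_3/q_3 = 593/12
  p_4/q_4 = 58361/1181
  p_5/q_5 = 117315/2374
q_4 = 1181 ≤ 1365 < 2374 = q_5, so the answer is 58361/1181.

58361/1181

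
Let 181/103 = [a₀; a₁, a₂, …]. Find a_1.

181 = 1·103 + 78   →  a_0 = 1
103 = 1·78 + 25   →  a_1 = 1

1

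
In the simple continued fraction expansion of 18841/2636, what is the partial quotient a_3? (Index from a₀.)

18841 = 7·2636 + 389   →  a_0 = 7
2636 = 6·389 + 302   →  a_1 = 6
389 = 1·302 + 87   →  a_2 = 1
302 = 3·87 + 41   →  a_3 = 3

3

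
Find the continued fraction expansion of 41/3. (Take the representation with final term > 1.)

41 = 13·3 + 2
3 = 1·2 + 1
2 = 2·1 + 0  (stop)
So 41/3 = [13; 1, 2].

[13; 1, 2]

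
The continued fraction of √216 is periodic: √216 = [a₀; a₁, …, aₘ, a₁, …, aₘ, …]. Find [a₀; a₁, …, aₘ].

[14; 1, 2, 3, 2, 1, 28]

a₀ = ⌊√216⌋ = 14.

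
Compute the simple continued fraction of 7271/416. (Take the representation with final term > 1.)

[17; 2, 11, 18]

7271 = 17×416 + 199
416 = 2×199 + 18
199 = 11×18 + 1
18 = 18×1 + 0  (stop)
So 7271/416 = [17; 2, 11, 18].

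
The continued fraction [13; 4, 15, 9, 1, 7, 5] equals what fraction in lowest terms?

329413/24869

Using pₖ = aₖpₖ₋₁ + pₖ₋₂ and qₖ = aₖqₖ₋₁ + qₖ₋₂:
  k=0: a=13, p=13, q=1
  k=1: a=4, p=53, q=4
  k=2: a=15, p=808, q=61
  k=3: a=9, p=7325, q=553
  k=4: a=1, p=8133, q=614
  k=5: a=7, p=64256, q=4851
  k=6: a=5, p=329413, q=24869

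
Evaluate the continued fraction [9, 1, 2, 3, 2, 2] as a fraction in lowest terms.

Fold from the inside: start with 2/1.
  2 + 1/2 = 5/2
  3 + 2/5 = 17/5
  2 + 5/17 = 39/17
  1 + 17/39 = 56/39
  9 + 39/56 = 543/56

543/56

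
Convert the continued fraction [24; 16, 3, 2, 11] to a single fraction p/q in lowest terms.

Using pₖ = aₖpₖ₋₁ + pₖ₋₂ and qₖ = aₖqₖ₋₁ + qₖ₋₂:
  k=0: a=24, p=24, q=1
  k=1: a=16, p=385, q=16
  k=2: a=3, p=1179, q=49
  k=3: a=2, p=2743, q=114
  k=4: a=11, p=31352, q=1303

31352/1303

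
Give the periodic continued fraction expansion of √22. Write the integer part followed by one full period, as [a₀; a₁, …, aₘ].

[4; 1, 2, 4, 2, 1, 8]

a₀ = ⌊√22⌋ = 4.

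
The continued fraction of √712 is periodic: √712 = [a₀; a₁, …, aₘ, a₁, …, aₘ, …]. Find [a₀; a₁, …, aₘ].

[26; 1, 2, 6, 2, 1, 52]

a₀ = ⌊√712⌋ = 26.
With m₀=0, d₀=1 and mₖ₊₁ = dₖaₖ − mₖ, dₖ₊₁ = (n − mₖ₊₁²)/dₖ, aₖ₊₁ = ⌊(a₀+mₖ₊₁)/dₖ₊₁⌋:
  k=1: m=26, d=36, a=1
  k=2: m=10, d=17, a=2
  k=3: m=24, d=8, a=6
  k=4: m=24, d=17, a=2
  k=5: m=10, d=36, a=1
  k=6: m=26, d=1, a=52
d=1 and a=2a₀=52 at k=6, so the next step gives (m, d) = (26, 36) again — its k=1 value — and the period has length 6.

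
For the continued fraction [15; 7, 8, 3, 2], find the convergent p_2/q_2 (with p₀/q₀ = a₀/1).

Using pₖ = aₖpₖ₋₁ + pₖ₋₂, qₖ = aₖqₖ₋₁ + qₖ₋₂ (with p₋₁=1, p₋₂=0, q₋₁=0, q₋₂=1):
  k=0: a=15, p=15, q=1
  k=1: a=7, p=106, q=7
  k=2: a=8, p=863, q=57

863/57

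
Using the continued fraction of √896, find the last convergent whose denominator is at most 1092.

26910/899

√896 = [29; 1, 13, 1, 58, …] (period length 4).
Convergents:
  p_0/q_0 = 29/1
  p_1/q_1 = 30/1
  p_2/q_2 = 419/14
  p_3/q_3 = 449/15
  p_4/q_4 = 26461/884
  p_5/q_5 = 26910/899
  p_6/q_6 = 376291/12571
q_5 = 899 ≤ 1092 < 12571 = q_6, so the answer is 26910/899.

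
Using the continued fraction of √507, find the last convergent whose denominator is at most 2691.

60142/2671

√507 = [22; 1, 1, 14, 1, 1, 44, …] (period length 6).
Convergents:
  p_0/q_0 = 22/1
  p_1/q_1 = 23/1
  p_2/q_2 = 45/2
  p_3/q_3 = 653/29
  p_4/q_4 = 698/31
  p_5/q_5 = 1351/60
  p_6/q_6 = 60142/2671
  p_7/q_7 = 61493/2731
q_6 = 2671 ≤ 2691 < 2731 = q_7, so the answer is 60142/2671.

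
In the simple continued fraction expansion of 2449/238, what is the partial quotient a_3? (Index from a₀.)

2449 = 10·238 + 69   →  a_0 = 10
238 = 3·69 + 31   →  a_1 = 3
69 = 2·31 + 7   →  a_2 = 2
31 = 4·7 + 3   →  a_3 = 4

4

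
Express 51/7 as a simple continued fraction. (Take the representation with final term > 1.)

51 = 7·7 + 2
7 = 3·2 + 1
2 = 2·1 + 0  (stop)
So 51/7 = [7; 3, 2].

[7; 3, 2]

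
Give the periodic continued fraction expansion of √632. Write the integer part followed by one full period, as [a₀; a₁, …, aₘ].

[25; 7, 6, 7, 50]

a₀ = ⌊√632⌋ = 25.
With m₀=0, d₀=1 and mₖ₊₁ = dₖaₖ − mₖ, dₖ₊₁ = (n − mₖ₊₁²)/dₖ, aₖ₊₁ = ⌊(a₀+mₖ₊₁)/dₖ₊₁⌋:
  k=1: m=25, d=7, a=7
  k=2: m=24, d=8, a=6
  k=3: m=24, d=7, a=7
  k=4: m=25, d=1, a=50
d=1 and a=2a₀=50 at k=4, so the next step gives (m, d) = (25, 7) again — its k=1 value — and the period has length 4.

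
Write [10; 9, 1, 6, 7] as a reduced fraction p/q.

Using pₖ = aₖpₖ₋₁ + pₖ₋₂ and qₖ = aₖqₖ₋₁ + qₖ₋₂:
  k=0: a=10, p=10, q=1
  k=1: a=9, p=91, q=9
  k=2: a=1, p=101, q=10
  k=3: a=6, p=697, q=69
  k=4: a=7, p=4980, q=493

4980/493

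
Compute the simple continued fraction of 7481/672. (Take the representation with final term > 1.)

[11; 7, 1, 1, 4, 2, 4]

7481 = 11×672 + 89
672 = 7×89 + 49
89 = 1×49 + 40
49 = 1×40 + 9
40 = 4×9 + 4
9 = 2×4 + 1
4 = 4×1 + 0  (stop)
So 7481/672 = [11; 7, 1, 1, 4, 2, 4].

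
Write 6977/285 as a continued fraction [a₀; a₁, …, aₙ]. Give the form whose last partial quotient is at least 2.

6977 = 24*285 + 137
285 = 2*137 + 11
137 = 12*11 + 5
11 = 2*5 + 1
5 = 5*1 + 0  (stop)
So 6977/285 = [24; 2, 12, 2, 5].

[24; 2, 12, 2, 5]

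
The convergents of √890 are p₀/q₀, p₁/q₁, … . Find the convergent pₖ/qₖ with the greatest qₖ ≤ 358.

10531/353

√890 = [29; 1, 4, 1, 58, …] (period length 4).
Convergents:
  p_0/q_0 = 29/1
  p_1/q_1 = 30/1
  p_2/q_2 = 149/5
  p_3/q_3 = 179/6
  p_4/q_4 = 10531/353
  p_5/q_5 = 10710/359
q_4 = 353 ≤ 358 < 359 = q_5, so the answer is 10531/353.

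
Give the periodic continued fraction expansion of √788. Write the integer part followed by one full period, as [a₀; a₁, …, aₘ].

a₀ = ⌊√788⌋ = 28.
With m₀=0, d₀=1 and mₖ₊₁ = dₖaₖ − mₖ, dₖ₊₁ = (n − mₖ₊₁²)/dₖ, aₖ₊₁ = ⌊(a₀+mₖ₊₁)/dₖ₊₁⌋:
  k=1: m=28, d=4, a=14
  k=2: m=28, d=1, a=56
d=1 and a=2a₀=56 at k=2, so the next step gives (m, d) = (28, 4) again — its k=1 value — and the period has length 2.

[28; 14, 56]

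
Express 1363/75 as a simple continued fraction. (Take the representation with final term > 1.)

[18; 5, 1, 3, 3]

1363 = 18·75 + 13
75 = 5·13 + 10
13 = 1·10 + 3
10 = 3·3 + 1
3 = 3·1 + 0  (stop)
So 1363/75 = [18; 5, 1, 3, 3].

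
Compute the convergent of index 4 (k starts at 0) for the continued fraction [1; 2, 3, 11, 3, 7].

349/244

Using pₖ = aₖpₖ₋₁ + pₖ₋₂, qₖ = aₖqₖ₋₁ + qₖ₋₂ (with p₋₁=1, p₋₂=0, q₋₁=0, q₋₂=1):
  k=0: a=1, p=1, q=1
  k=1: a=2, p=3, q=2
  k=2: a=3, p=10, q=7
  k=3: a=11, p=113, q=79
  k=4: a=3, p=349, q=244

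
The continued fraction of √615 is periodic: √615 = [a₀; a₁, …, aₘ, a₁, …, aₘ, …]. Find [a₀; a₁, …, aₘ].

a₀ = ⌊√615⌋ = 24.
With m₀=0, d₀=1 and mₖ₊₁ = dₖaₖ − mₖ, dₖ₊₁ = (n − mₖ₊₁²)/dₖ, aₖ₊₁ = ⌊(a₀+mₖ₊₁)/dₖ₊₁⌋:
  k=1: m=24, d=39, a=1
  k=2: m=15, d=10, a=3
  k=3: m=15, d=39, a=1
  k=4: m=24, d=1, a=48
d=1 and a=2a₀=48 at k=4, so the next step gives (m, d) = (24, 39) again — its k=1 value — and the period has length 4.

[24; 1, 3, 1, 48]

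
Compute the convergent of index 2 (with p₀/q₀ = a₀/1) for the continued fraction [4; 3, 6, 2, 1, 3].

82/19

Using pₖ = aₖpₖ₋₁ + pₖ₋₂, qₖ = aₖqₖ₋₁ + qₖ₋₂ (with p₋₁=1, p₋₂=0, q₋₁=0, q₋₂=1):
  k=0: a=4, p=4, q=1
  k=1: a=3, p=13, q=3
  k=2: a=6, p=82, q=19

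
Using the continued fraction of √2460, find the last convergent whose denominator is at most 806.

√2460 = [49; 1, 1, 2, 24, 2, 1, 1, 98, …] (period length 8).
Convergents:
  p_0/q_0 = 49/1
  p_1/q_1 = 50/1
  p_2/q_2 = 99/2
  p_3/q_3 = 248/5
  p_4/q_4 = 6051/122
  p_5/q_5 = 12350/249
  p_6/q_6 = 18401/371
  p_7/q_7 = 30751/620
  p_8/q_8 = 3031999/61131
q_7 = 620 ≤ 806 < 61131 = q_8, so the answer is 30751/620.

30751/620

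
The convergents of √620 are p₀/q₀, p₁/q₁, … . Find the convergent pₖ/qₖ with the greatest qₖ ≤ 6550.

124001/4980

√620 = [24; 1, 8, 1, 48, …] (period length 4).
Convergents:
  p_0/q_0 = 24/1
  p_1/q_1 = 25/1
  p_2/q_2 = 224/9
  p_3/q_3 = 249/10
  p_4/q_4 = 12176/489
  p_5/q_5 = 12425/499
  p_6/q_6 = 111576/4481
  p_7/q_7 = 124001/4980
  p_8/q_8 = 6063624/243521
q_7 = 4980 ≤ 6550 < 243521 = q_8, so the answer is 124001/4980.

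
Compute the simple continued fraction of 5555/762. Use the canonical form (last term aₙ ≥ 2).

[7; 3, 2, 4, 3, 3, 2]

5555 = 7·762 + 221
762 = 3·221 + 99
221 = 2·99 + 23
99 = 4·23 + 7
23 = 3·7 + 2
7 = 3·2 + 1
2 = 2·1 + 0  (stop)
So 5555/762 = [7; 3, 2, 4, 3, 3, 2].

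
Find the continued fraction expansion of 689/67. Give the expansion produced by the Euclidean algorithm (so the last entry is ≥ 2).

[10; 3, 1, 1, 9]

689 = 10·67 + 19
67 = 3·19 + 10
19 = 1·10 + 9
10 = 1·9 + 1
9 = 9·1 + 0  (stop)
So 689/67 = [10; 3, 1, 1, 9].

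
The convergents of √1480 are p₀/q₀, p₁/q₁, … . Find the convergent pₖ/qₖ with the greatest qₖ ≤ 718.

12503/325

√1480 = [38; 2, 8, 19, 8, 2, 76, …] (period length 6).
Convergents:
  p_0/q_0 = 38/1
  p_1/q_1 = 77/2
  p_2/q_2 = 654/17
  p_3/q_3 = 12503/325
  p_4/q_4 = 100678/2617
q_3 = 325 ≤ 718 < 2617 = q_4, so the answer is 12503/325.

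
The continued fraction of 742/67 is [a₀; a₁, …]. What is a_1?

13

742 = 11·67 + 5   →  a_0 = 11
67 = 13·5 + 2   →  a_1 = 13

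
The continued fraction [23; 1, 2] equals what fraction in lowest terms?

71/3

Using pₖ = aₖpₖ₋₁ + pₖ₋₂ and qₖ = aₖqₖ₋₁ + qₖ₋₂:
  k=0: a=23, p=23, q=1
  k=1: a=1, p=24, q=1
  k=2: a=2, p=71, q=3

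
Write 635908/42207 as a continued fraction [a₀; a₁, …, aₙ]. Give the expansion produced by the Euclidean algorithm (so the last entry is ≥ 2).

[15; 15, 17, 3, 3, 3, 1, 3]

635908 = 15*42207 + 2803
42207 = 15*2803 + 162
2803 = 17*162 + 49
162 = 3*49 + 15
49 = 3*15 + 4
15 = 3*4 + 3
4 = 1*3 + 1
3 = 3*1 + 0  (stop)
So 635908/42207 = [15; 15, 17, 3, 3, 3, 1, 3].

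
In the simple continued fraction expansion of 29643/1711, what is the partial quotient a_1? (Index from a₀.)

3

29643 = 17·1711 + 556   →  a_0 = 17
1711 = 3·556 + 43   →  a_1 = 3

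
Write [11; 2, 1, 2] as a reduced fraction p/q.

91/8

Using pₖ = aₖpₖ₋₁ + pₖ₋₂ and qₖ = aₖqₖ₋₁ + qₖ₋₂:
  k=0: a=11, p=11, q=1
  k=1: a=2, p=23, q=2
  k=2: a=1, p=34, q=3
  k=3: a=2, p=91, q=8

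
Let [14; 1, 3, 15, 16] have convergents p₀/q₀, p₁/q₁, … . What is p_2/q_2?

Using pₖ = aₖpₖ₋₁ + pₖ₋₂, qₖ = aₖqₖ₋₁ + qₖ₋₂ (with p₋₁=1, p₋₂=0, q₋₁=0, q₋₂=1):
  k=0: a=14, p=14, q=1
  k=1: a=1, p=15, q=1
  k=2: a=3, p=59, q=4

59/4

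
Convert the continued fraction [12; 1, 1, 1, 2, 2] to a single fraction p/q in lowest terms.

240/19

Using pₖ = aₖpₖ₋₁ + pₖ₋₂ and qₖ = aₖqₖ₋₁ + qₖ₋₂:
  k=0: a=12, p=12, q=1
  k=1: a=1, p=13, q=1
  k=2: a=1, p=25, q=2
  k=3: a=1, p=38, q=3
  k=4: a=2, p=101, q=8
  k=5: a=2, p=240, q=19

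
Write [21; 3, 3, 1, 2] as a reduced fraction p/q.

767/36

Using pₖ = aₖpₖ₋₁ + pₖ₋₂ and qₖ = aₖqₖ₋₁ + qₖ₋₂:
  k=0: a=21, p=21, q=1
  k=1: a=3, p=64, q=3
  k=2: a=3, p=213, q=10
  k=3: a=1, p=277, q=13
  k=4: a=2, p=767, q=36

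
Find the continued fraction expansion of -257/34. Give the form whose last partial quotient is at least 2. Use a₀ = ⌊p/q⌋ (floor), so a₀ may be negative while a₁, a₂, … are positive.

[-8; 2, 3, 1, 3]

-257 = -8·34 + 15
34 = 2·15 + 4
15 = 3·4 + 3
4 = 1·3 + 1
3 = 3·1 + 0  (stop)
So -257/34 = [-8; 2, 3, 1, 3].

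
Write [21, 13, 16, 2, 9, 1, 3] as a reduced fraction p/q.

371896/17645

Fold from the inside: start with 3/1.
  1 + 1/3 = 4/3
  9 + 3/4 = 39/4
  2 + 4/39 = 82/39
  16 + 39/82 = 1351/82
  13 + 82/1351 = 17645/1351
  21 + 1351/17645 = 371896/17645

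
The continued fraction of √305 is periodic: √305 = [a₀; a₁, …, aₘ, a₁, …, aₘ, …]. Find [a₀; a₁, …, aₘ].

[17; 2, 6, 2, 34]

a₀ = ⌊√305⌋ = 17.
With m₀=0, d₀=1 and mₖ₊₁ = dₖaₖ − mₖ, dₖ₊₁ = (n − mₖ₊₁²)/dₖ, aₖ₊₁ = ⌊(a₀+mₖ₊₁)/dₖ₊₁⌋:
  k=1: m=17, d=16, a=2
  k=2: m=15, d=5, a=6
  k=3: m=15, d=16, a=2
  k=4: m=17, d=1, a=34
d=1 and a=2a₀=34 at k=4, so the next step gives (m, d) = (17, 16) again — its k=1 value — and the period has length 4.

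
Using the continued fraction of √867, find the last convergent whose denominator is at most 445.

√867 = [29; 2, 4, 29, 4, 2, 58, …] (period length 6).
Convergents:
  p_0/q_0 = 29/1
  p_1/q_1 = 59/2
  p_2/q_2 = 265/9
  p_3/q_3 = 7744/263
  p_4/q_4 = 31241/1061
q_3 = 263 ≤ 445 < 1061 = q_4, so the answer is 7744/263.

7744/263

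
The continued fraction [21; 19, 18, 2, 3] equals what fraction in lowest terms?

51747/2458

Using pₖ = aₖpₖ₋₁ + pₖ₋₂ and qₖ = aₖqₖ₋₁ + qₖ₋₂:
  k=0: a=21, p=21, q=1
  k=1: a=19, p=400, q=19
  k=2: a=18, p=7221, q=343
  k=3: a=2, p=14842, q=705
  k=4: a=3, p=51747, q=2458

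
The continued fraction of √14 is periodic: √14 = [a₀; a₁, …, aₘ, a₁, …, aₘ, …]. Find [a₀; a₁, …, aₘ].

a₀ = ⌊√14⌋ = 3.
With m₀=0, d₀=1 and mₖ₊₁ = dₖaₖ − mₖ, dₖ₊₁ = (n − mₖ₊₁²)/dₖ, aₖ₊₁ = ⌊(a₀+mₖ₊₁)/dₖ₊₁⌋:
  k=1: m=3, d=5, a=1
  k=2: m=2, d=2, a=2
  k=3: m=2, d=5, a=1
  k=4: m=3, d=1, a=6
d=1 and a=2a₀=6 at k=4, so the next step gives (m, d) = (3, 5) again — its k=1 value — and the period has length 4.

[3; 1, 2, 1, 6]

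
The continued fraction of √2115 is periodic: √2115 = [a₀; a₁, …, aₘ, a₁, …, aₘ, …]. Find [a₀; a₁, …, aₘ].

a₀ = ⌊√2115⌋ = 45.

[45; 1, 90]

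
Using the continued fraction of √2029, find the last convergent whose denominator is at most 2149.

√2029 = [45; 22, 1, 1, 22, 90, …] (period length 5).
Convergents:
  p_0/q_0 = 45/1
  p_1/q_1 = 991/22
  p_2/q_2 = 1036/23
  p_3/q_3 = 2027/45
  p_4/q_4 = 45630/1013
  p_5/q_5 = 4108727/91215
q_4 = 1013 ≤ 2149 < 91215 = q_5, so the answer is 45630/1013.

45630/1013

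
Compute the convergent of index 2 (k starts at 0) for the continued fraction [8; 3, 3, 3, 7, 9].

83/10

Using pₖ = aₖpₖ₋₁ + pₖ₋₂, qₖ = aₖqₖ₋₁ + qₖ₋₂ (with p₋₁=1, p₋₂=0, q₋₁=0, q₋₂=1):
  k=0: a=8, p=8, q=1
  k=1: a=3, p=25, q=3
  k=2: a=3, p=83, q=10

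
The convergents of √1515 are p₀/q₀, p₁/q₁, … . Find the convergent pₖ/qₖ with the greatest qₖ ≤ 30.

506/13

√1515 = [38; 1, 11, 1, 76, …] (period length 4).
Convergents:
  p_0/q_0 = 38/1
  p_1/q_1 = 39/1
  p_2/q_2 = 467/12
  p_3/q_3 = 506/13
  p_4/q_4 = 38923/1000
q_3 = 13 ≤ 30 < 1000 = q_4, so the answer is 506/13.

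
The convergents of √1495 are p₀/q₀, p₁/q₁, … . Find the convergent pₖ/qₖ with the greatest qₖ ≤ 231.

√1495 = [38; 1, 1, 1, 76, …] (period length 4).
Convergents:
  p_0/q_0 = 38/1
  p_1/q_1 = 39/1
  p_2/q_2 = 77/2
  p_3/q_3 = 116/3
  p_4/q_4 = 8893/230
  p_5/q_5 = 9009/233
q_4 = 230 ≤ 231 < 233 = q_5, so the answer is 8893/230.

8893/230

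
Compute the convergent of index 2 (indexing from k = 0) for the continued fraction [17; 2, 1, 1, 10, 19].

52/3

Using pₖ = aₖpₖ₋₁ + pₖ₋₂, qₖ = aₖqₖ₋₁ + qₖ₋₂ (with p₋₁=1, p₋₂=0, q₋₁=0, q₋₂=1):
  k=0: a=17, p=17, q=1
  k=1: a=2, p=35, q=2
  k=2: a=1, p=52, q=3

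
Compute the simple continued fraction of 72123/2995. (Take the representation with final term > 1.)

72123 = 24*2995 + 243
2995 = 12*243 + 79
243 = 3*79 + 6
79 = 13*6 + 1
6 = 6*1 + 0  (stop)
So 72123/2995 = [24; 12, 3, 13, 6].

[24; 12, 3, 13, 6]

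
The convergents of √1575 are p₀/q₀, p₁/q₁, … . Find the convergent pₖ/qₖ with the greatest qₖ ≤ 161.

√1575 = [39; 1, 2, 5, 2, 1, 78, …] (period length 6).
Convergents:
  p_0/q_0 = 39/1
  p_1/q_1 = 40/1
  p_2/q_2 = 119/3
  p_3/q_3 = 635/16
  p_4/q_4 = 1389/35
  p_5/q_5 = 2024/51
  p_6/q_6 = 159261/4013
q_5 = 51 ≤ 161 < 4013 = q_6, so the answer is 2024/51.

2024/51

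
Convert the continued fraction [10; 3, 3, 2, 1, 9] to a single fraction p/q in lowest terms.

Using pₖ = aₖpₖ₋₁ + pₖ₋₂ and qₖ = aₖqₖ₋₁ + qₖ₋₂:
  k=0: a=10, p=10, q=1
  k=1: a=3, p=31, q=3
  k=2: a=3, p=103, q=10
  k=3: a=2, p=237, q=23
  k=4: a=1, p=340, q=33
  k=5: a=9, p=3297, q=320

3297/320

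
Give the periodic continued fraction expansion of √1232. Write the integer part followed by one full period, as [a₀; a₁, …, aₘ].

a₀ = ⌊√1232⌋ = 35.
With m₀=0, d₀=1 and mₖ₊₁ = dₖaₖ − mₖ, dₖ₊₁ = (n − mₖ₊₁²)/dₖ, aₖ₊₁ = ⌊(a₀+mₖ₊₁)/dₖ₊₁⌋:
  k=1: m=35, d=7, a=10
  k=2: m=35, d=1, a=70
d=1 and a=2a₀=70 at k=2, so the next step gives (m, d) = (35, 7) again — its k=1 value — and the period has length 2.

[35; 10, 70]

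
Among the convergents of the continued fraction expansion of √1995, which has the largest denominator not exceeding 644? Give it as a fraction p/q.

√1995 = [44; 1, 1, 1, 88, …] (period length 4).
Convergents:
  p_0/q_0 = 44/1
  p_1/q_1 = 45/1
  p_2/q_2 = 89/2
  p_3/q_3 = 134/3
  p_4/q_4 = 11881/266
  p_5/q_5 = 12015/269
  p_6/q_6 = 23896/535
  p_7/q_7 = 35911/804
q_6 = 535 ≤ 644 < 804 = q_7, so the answer is 23896/535.

23896/535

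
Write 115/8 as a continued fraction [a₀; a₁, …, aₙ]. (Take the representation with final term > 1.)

115 = 14×8 + 3
8 = 2×3 + 2
3 = 1×2 + 1
2 = 2×1 + 0  (stop)
So 115/8 = [14; 2, 1, 2].

[14; 2, 1, 2]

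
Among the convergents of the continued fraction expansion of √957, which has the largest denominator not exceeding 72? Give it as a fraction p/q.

√957 = [30; 1, 14, 2, 14, 1, 60, …] (period length 6).
Convergents:
  p_0/q_0 = 30/1
  p_1/q_1 = 31/1
  p_2/q_2 = 464/15
  p_3/q_3 = 959/31
  p_4/q_4 = 13890/449
q_3 = 31 ≤ 72 < 449 = q_4, so the answer is 959/31.

959/31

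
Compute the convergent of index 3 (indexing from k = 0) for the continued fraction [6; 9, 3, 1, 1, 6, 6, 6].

Using pₖ = aₖpₖ₋₁ + pₖ₋₂, qₖ = aₖqₖ₋₁ + qₖ₋₂ (with p₋₁=1, p₋₂=0, q₋₁=0, q₋₂=1):
  k=0: a=6, p=6, q=1
  k=1: a=9, p=55, q=9
  k=2: a=3, p=171, q=28
  k=3: a=1, p=226, q=37

226/37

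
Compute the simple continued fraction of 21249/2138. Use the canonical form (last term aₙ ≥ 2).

[9; 1, 15, 3, 8, 2, 2]

21249 = 9·2138 + 2007
2138 = 1·2007 + 131
2007 = 15·131 + 42
131 = 3·42 + 5
42 = 8·5 + 2
5 = 2·2 + 1
2 = 2·1 + 0  (stop)
So 21249/2138 = [9; 1, 15, 3, 8, 2, 2].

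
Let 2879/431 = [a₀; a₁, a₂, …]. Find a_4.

2879 = 6·431 + 293   →  a_0 = 6
431 = 1·293 + 138   →  a_1 = 1
293 = 2·138 + 17   →  a_2 = 2
138 = 8·17 + 2   →  a_3 = 8
17 = 8·2 + 1   →  a_4 = 8

8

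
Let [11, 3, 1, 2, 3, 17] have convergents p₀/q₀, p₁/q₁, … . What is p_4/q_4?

417/37

Using pₖ = aₖpₖ₋₁ + pₖ₋₂, qₖ = aₖqₖ₋₁ + qₖ₋₂ (with p₋₁=1, p₋₂=0, q₋₁=0, q₋₂=1):
  k=0: a=11, p=11, q=1
  k=1: a=3, p=34, q=3
  k=2: a=1, p=45, q=4
  k=3: a=2, p=124, q=11
  k=4: a=3, p=417, q=37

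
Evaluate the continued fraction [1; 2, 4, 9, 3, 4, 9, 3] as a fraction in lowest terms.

Fold from the inside: start with 3/1.
  9 + 1/3 = 28/3
  4 + 3/28 = 115/28
  3 + 28/115 = 373/115
  9 + 115/373 = 3472/373
  4 + 373/3472 = 14261/3472
  2 + 3472/14261 = 31994/14261
  1 + 14261/31994 = 46255/31994

46255/31994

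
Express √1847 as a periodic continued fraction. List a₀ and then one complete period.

[42; 1, 41, 1, 84]

a₀ = ⌊√1847⌋ = 42.
With m₀=0, d₀=1 and mₖ₊₁ = dₖaₖ − mₖ, dₖ₊₁ = (n − mₖ₊₁²)/dₖ, aₖ₊₁ = ⌊(a₀+mₖ₊₁)/dₖ₊₁⌋:
  k=1: m=42, d=83, a=1
  k=2: m=41, d=2, a=41
  k=3: m=41, d=83, a=1
  k=4: m=42, d=1, a=84
d=1 and a=2a₀=84 at k=4, so the next step gives (m, d) = (42, 83) again — its k=1 value — and the period has length 4.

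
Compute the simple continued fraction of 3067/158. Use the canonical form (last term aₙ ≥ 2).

3067 = 19*158 + 65
158 = 2*65 + 28
65 = 2*28 + 9
28 = 3*9 + 1
9 = 9*1 + 0  (stop)
So 3067/158 = [19; 2, 2, 3, 9].

[19; 2, 2, 3, 9]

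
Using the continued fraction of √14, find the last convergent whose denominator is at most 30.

101/27

√14 = [3; 1, 2, 1, 6, …] (period length 4).
Convergents:
  p_0/q_0 = 3/1
  p_1/q_1 = 4/1
  p_2/q_2 = 11/3
  p_3/q_3 = 15/4
  p_4/q_4 = 101/27
  p_5/q_5 = 116/31
q_4 = 27 ≤ 30 < 31 = q_5, so the answer is 101/27.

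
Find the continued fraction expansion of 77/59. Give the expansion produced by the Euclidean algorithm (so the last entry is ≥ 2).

[1; 3, 3, 1, 1, 2]

77 = 1·59 + 18
59 = 3·18 + 5
18 = 3·5 + 3
5 = 1·3 + 2
3 = 1·2 + 1
2 = 2·1 + 0  (stop)
So 77/59 = [1; 3, 3, 1, 1, 2].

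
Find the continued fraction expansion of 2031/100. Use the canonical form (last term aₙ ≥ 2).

[20; 3, 4, 2, 3]

2031 = 20×100 + 31
100 = 3×31 + 7
31 = 4×7 + 3
7 = 2×3 + 1
3 = 3×1 + 0  (stop)
So 2031/100 = [20; 3, 4, 2, 3].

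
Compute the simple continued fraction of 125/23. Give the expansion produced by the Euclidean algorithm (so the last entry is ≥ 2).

125 = 5·23 + 10
23 = 2·10 + 3
10 = 3·3 + 1
3 = 3·1 + 0  (stop)
So 125/23 = [5; 2, 3, 3].

[5; 2, 3, 3]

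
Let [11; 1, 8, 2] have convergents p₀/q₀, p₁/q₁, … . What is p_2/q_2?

107/9

Using pₖ = aₖpₖ₋₁ + pₖ₋₂, qₖ = aₖqₖ₋₁ + qₖ₋₂ (with p₋₁=1, p₋₂=0, q₋₁=0, q₋₂=1):
  k=0: a=11, p=11, q=1
  k=1: a=1, p=12, q=1
  k=2: a=8, p=107, q=9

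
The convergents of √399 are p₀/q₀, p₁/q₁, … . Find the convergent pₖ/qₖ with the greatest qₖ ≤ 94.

√399 = [19; 1, 38, …] (period length 2).
Convergents:
  p_0/q_0 = 19/1
  p_1/q_1 = 20/1
  p_2/q_2 = 779/39
  p_3/q_3 = 799/40
  p_4/q_4 = 31141/1559
q_3 = 40 ≤ 94 < 1559 = q_4, so the answer is 799/40.

799/40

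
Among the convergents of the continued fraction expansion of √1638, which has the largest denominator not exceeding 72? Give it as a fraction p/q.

1457/36

√1638 = [40; 2, 8, 2, 80, …] (period length 4).
Convergents:
  p_0/q_0 = 40/1
  p_1/q_1 = 81/2
  p_2/q_2 = 688/17
  p_3/q_3 = 1457/36
  p_4/q_4 = 117248/2897
q_3 = 36 ≤ 72 < 2897 = q_4, so the answer is 1457/36.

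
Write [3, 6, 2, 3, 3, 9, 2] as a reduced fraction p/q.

Using pₖ = aₖpₖ₋₁ + pₖ₋₂ and qₖ = aₖqₖ₋₁ + qₖ₋₂:
  k=0: a=3, p=3, q=1
  k=1: a=6, p=19, q=6
  k=2: a=2, p=41, q=13
  k=3: a=3, p=142, q=45
  k=4: a=3, p=467, q=148
  k=5: a=9, p=4345, q=1377
  k=6: a=2, p=9157, q=2902

9157/2902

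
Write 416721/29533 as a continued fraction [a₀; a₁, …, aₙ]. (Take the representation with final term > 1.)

416721 = 14·29533 + 3259
29533 = 9·3259 + 202
3259 = 16·202 + 27
202 = 7·27 + 13
27 = 2·13 + 1
13 = 13·1 + 0  (stop)
So 416721/29533 = [14; 9, 16, 7, 2, 13].

[14; 9, 16, 7, 2, 13]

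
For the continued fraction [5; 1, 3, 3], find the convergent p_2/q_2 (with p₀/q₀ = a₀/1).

Using pₖ = aₖpₖ₋₁ + pₖ₋₂, qₖ = aₖqₖ₋₁ + qₖ₋₂ (with p₋₁=1, p₋₂=0, q₋₁=0, q₋₂=1):
  k=0: a=5, p=5, q=1
  k=1: a=1, p=6, q=1
  k=2: a=3, p=23, q=4

23/4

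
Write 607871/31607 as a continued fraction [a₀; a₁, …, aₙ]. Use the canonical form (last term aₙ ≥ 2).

[19; 4, 3, 3, 1, 14, 2, 18]

607871 = 19*31607 + 7338
31607 = 4*7338 + 2255
7338 = 3*2255 + 573
2255 = 3*573 + 536
573 = 1*536 + 37
536 = 14*37 + 18
37 = 2*18 + 1
18 = 18*1 + 0  (stop)
So 607871/31607 = [19; 4, 3, 3, 1, 14, 2, 18].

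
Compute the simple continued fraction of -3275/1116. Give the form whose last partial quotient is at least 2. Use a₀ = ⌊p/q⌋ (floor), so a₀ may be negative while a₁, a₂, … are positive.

[-3; 15, 3, 2, 10]

-3275 = -3*1116 + 73
1116 = 15*73 + 21
73 = 3*21 + 10
21 = 2*10 + 1
10 = 10*1 + 0  (stop)
So -3275/1116 = [-3; 15, 3, 2, 10].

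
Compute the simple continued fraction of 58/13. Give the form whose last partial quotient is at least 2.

[4; 2, 6]

58 = 4*13 + 6
13 = 2*6 + 1
6 = 6*1 + 0  (stop)
So 58/13 = [4; 2, 6].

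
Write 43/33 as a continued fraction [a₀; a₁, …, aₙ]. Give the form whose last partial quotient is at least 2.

[1; 3, 3, 3]

43 = 1×33 + 10
33 = 3×10 + 3
10 = 3×3 + 1
3 = 3×1 + 0  (stop)
So 43/33 = [1; 3, 3, 3].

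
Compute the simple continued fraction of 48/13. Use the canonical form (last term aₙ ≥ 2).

[3; 1, 2, 4]

48 = 3·13 + 9
13 = 1·9 + 4
9 = 2·4 + 1
4 = 4·1 + 0  (stop)
So 48/13 = [3; 1, 2, 4].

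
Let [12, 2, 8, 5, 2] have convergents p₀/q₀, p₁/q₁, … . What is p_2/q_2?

Using pₖ = aₖpₖ₋₁ + pₖ₋₂, qₖ = aₖqₖ₋₁ + qₖ₋₂ (with p₋₁=1, p₋₂=0, q₋₁=0, q₋₂=1):
  k=0: a=12, p=12, q=1
  k=1: a=2, p=25, q=2
  k=2: a=8, p=212, q=17

212/17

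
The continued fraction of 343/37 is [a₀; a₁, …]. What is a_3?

2

343 = 9·37 + 10   →  a_0 = 9
37 = 3·10 + 7   →  a_1 = 3
10 = 1·7 + 3   →  a_2 = 1
7 = 2·3 + 1   →  a_3 = 2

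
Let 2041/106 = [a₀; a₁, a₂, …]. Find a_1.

3

2041 = 19·106 + 27   →  a_0 = 19
106 = 3·27 + 25   →  a_1 = 3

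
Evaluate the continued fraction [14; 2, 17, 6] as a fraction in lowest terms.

3071/212

Using pₖ = aₖpₖ₋₁ + pₖ₋₂ and qₖ = aₖqₖ₋₁ + qₖ₋₂:
  k=0: a=14, p=14, q=1
  k=1: a=2, p=29, q=2
  k=2: a=17, p=507, q=35
  k=3: a=6, p=3071, q=212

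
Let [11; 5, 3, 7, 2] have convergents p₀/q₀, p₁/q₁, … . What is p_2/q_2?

179/16

Using pₖ = aₖpₖ₋₁ + pₖ₋₂, qₖ = aₖqₖ₋₁ + qₖ₋₂ (with p₋₁=1, p₋₂=0, q₋₁=0, q₋₂=1):
  k=0: a=11, p=11, q=1
  k=1: a=5, p=56, q=5
  k=2: a=3, p=179, q=16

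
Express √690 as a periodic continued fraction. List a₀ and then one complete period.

a₀ = ⌊√690⌋ = 26.
With m₀=0, d₀=1 and mₖ₊₁ = dₖaₖ − mₖ, dₖ₊₁ = (n − mₖ₊₁²)/dₖ, aₖ₊₁ = ⌊(a₀+mₖ₊₁)/dₖ₊₁⌋:
  k=1: m=26, d=14, a=3
  k=2: m=16, d=31, a=1
  k=3: m=15, d=15, a=2
  k=4: m=15, d=31, a=1
  k=5: m=16, d=14, a=3
  k=6: m=26, d=1, a=52
d=1 and a=2a₀=52 at k=6, so the next step gives (m, d) = (26, 14) again — its k=1 value — and the period has length 6.

[26; 3, 1, 2, 1, 3, 52]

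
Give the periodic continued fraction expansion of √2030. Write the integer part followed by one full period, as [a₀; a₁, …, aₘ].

[45; 18, 90]

a₀ = ⌊√2030⌋ = 45.
With m₀=0, d₀=1 and mₖ₊₁ = dₖaₖ − mₖ, dₖ₊₁ = (n − mₖ₊₁²)/dₖ, aₖ₊₁ = ⌊(a₀+mₖ₊₁)/dₖ₊₁⌋:
  k=1: m=45, d=5, a=18
  k=2: m=45, d=1, a=90
d=1 and a=2a₀=90 at k=2, so the next step gives (m, d) = (45, 5) again — its k=1 value — and the period has length 2.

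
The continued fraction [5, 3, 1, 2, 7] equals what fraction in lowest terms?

Fold from the inside: start with 7/1.
  2 + 1/7 = 15/7
  1 + 7/15 = 22/15
  3 + 15/22 = 81/22
  5 + 22/81 = 427/81

427/81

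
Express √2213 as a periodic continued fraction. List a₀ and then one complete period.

[47; 23, 1, 1, 23, 94]

a₀ = ⌊√2213⌋ = 47.
With m₀=0, d₀=1 and mₖ₊₁ = dₖaₖ − mₖ, dₖ₊₁ = (n − mₖ₊₁²)/dₖ, aₖ₊₁ = ⌊(a₀+mₖ₊₁)/dₖ₊₁⌋:
  k=1: m=47, d=4, a=23
  k=2: m=45, d=47, a=1
  k=3: m=2, d=47, a=1
  k=4: m=45, d=4, a=23
  k=5: m=47, d=1, a=94
d=1 and a=2a₀=94 at k=5, so the next step gives (m, d) = (47, 4) again — its k=1 value — and the period has length 5.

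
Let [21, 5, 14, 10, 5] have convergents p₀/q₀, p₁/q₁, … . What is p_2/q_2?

Using pₖ = aₖpₖ₋₁ + pₖ₋₂, qₖ = aₖqₖ₋₁ + qₖ₋₂ (with p₋₁=1, p₋₂=0, q₋₁=0, q₋₂=1):
  k=0: a=21, p=21, q=1
  k=1: a=5, p=106, q=5
  k=2: a=14, p=1505, q=71

1505/71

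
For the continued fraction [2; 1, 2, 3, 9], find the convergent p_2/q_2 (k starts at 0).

8/3

Using pₖ = aₖpₖ₋₁ + pₖ₋₂, qₖ = aₖqₖ₋₁ + qₖ₋₂ (with p₋₁=1, p₋₂=0, q₋₁=0, q₋₂=1):
  k=0: a=2, p=2, q=1
  k=1: a=1, p=3, q=1
  k=2: a=2, p=8, q=3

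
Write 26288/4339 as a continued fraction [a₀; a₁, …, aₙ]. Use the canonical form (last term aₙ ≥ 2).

[6; 17, 12, 10, 2]

26288 = 6·4339 + 254
4339 = 17·254 + 21
254 = 12·21 + 2
21 = 10·2 + 1
2 = 2·1 + 0  (stop)
So 26288/4339 = [6; 17, 12, 10, 2].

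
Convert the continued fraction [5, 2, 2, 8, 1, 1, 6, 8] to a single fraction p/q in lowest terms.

Fold from the inside: start with 8/1.
  6 + 1/8 = 49/8
  1 + 8/49 = 57/49
  1 + 49/57 = 106/57
  8 + 57/106 = 905/106
  2 + 106/905 = 1916/905
  2 + 905/1916 = 4737/1916
  5 + 1916/4737 = 25601/4737

25601/4737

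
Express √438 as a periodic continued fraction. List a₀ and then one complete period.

[20; 1, 12, 1, 40]

a₀ = ⌊√438⌋ = 20.
With m₀=0, d₀=1 and mₖ₊₁ = dₖaₖ − mₖ, dₖ₊₁ = (n − mₖ₊₁²)/dₖ, aₖ₊₁ = ⌊(a₀+mₖ₊₁)/dₖ₊₁⌋:
  k=1: m=20, d=38, a=1
  k=2: m=18, d=3, a=12
  k=3: m=18, d=38, a=1
  k=4: m=20, d=1, a=40
d=1 and a=2a₀=40 at k=4, so the next step gives (m, d) = (20, 38) again — its k=1 value — and the period has length 4.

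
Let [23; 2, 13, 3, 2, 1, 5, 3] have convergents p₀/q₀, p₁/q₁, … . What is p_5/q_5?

Using pₖ = aₖpₖ₋₁ + pₖ₋₂, qₖ = aₖqₖ₋₁ + qₖ₋₂ (with p₋₁=1, p₋₂=0, q₋₁=0, q₋₂=1):
  k=0: a=23, p=23, q=1
  k=1: a=2, p=47, q=2
  k=2: a=13, p=634, q=27
  k=3: a=3, p=1949, q=83
  k=4: a=2, p=4532, q=193
  k=5: a=1, p=6481, q=276

6481/276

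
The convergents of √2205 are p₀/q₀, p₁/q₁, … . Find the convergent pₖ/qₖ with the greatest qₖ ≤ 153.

2207/47

√2205 = [46; 1, 22, 2, 22, 1, 92, …] (period length 6).
Convergents:
  p_0/q_0 = 46/1
  p_1/q_1 = 47/1
  p_2/q_2 = 1080/23
  p_3/q_3 = 2207/47
  p_4/q_4 = 49634/1057
q_3 = 47 ≤ 153 < 1057 = q_4, so the answer is 2207/47.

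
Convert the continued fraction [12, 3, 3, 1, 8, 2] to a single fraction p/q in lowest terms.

2966/241

Fold from the inside: start with 2/1.
  8 + 1/2 = 17/2
  1 + 2/17 = 19/17
  3 + 17/19 = 74/19
  3 + 19/74 = 241/74
  12 + 74/241 = 2966/241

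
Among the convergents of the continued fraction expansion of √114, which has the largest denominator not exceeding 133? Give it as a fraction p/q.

1025/96

√114 = [10; 1, 2, 10, 2, 1, 20, …] (period length 6).
Convergents:
  p_0/q_0 = 10/1
  p_1/q_1 = 11/1
  p_2/q_2 = 32/3
  p_3/q_3 = 331/31
  p_4/q_4 = 694/65
  p_5/q_5 = 1025/96
  p_6/q_6 = 21194/1985
q_5 = 96 ≤ 133 < 1985 = q_6, so the answer is 1025/96.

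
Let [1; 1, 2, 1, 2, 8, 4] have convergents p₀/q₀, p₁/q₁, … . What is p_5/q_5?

159/92

Using pₖ = aₖpₖ₋₁ + pₖ₋₂, qₖ = aₖqₖ₋₁ + qₖ₋₂ (with p₋₁=1, p₋₂=0, q₋₁=0, q₋₂=1):
  k=0: a=1, p=1, q=1
  k=1: a=1, p=2, q=1
  k=2: a=2, p=5, q=3
  k=3: a=1, p=7, q=4
  k=4: a=2, p=19, q=11
  k=5: a=8, p=159, q=92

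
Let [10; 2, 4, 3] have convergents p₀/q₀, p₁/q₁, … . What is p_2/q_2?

Using pₖ = aₖpₖ₋₁ + pₖ₋₂, qₖ = aₖqₖ₋₁ + qₖ₋₂ (with p₋₁=1, p₋₂=0, q₋₁=0, q₋₂=1):
  k=0: a=10, p=10, q=1
  k=1: a=2, p=21, q=2
  k=2: a=4, p=94, q=9

94/9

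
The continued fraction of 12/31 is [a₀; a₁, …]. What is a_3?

12 = 0·31 + 12   →  a_0 = 0
31 = 2·12 + 7   →  a_1 = 2
12 = 1·7 + 5   →  a_2 = 1
7 = 1·5 + 2   →  a_3 = 1

1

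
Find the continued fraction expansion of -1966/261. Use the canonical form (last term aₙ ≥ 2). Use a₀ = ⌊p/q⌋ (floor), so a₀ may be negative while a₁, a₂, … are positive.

-1966 = -8×261 + 122
261 = 2×122 + 17
122 = 7×17 + 3
17 = 5×3 + 2
3 = 1×2 + 1
2 = 2×1 + 0  (stop)
So -1966/261 = [-8; 2, 7, 5, 1, 2].

[-8; 2, 7, 5, 1, 2]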